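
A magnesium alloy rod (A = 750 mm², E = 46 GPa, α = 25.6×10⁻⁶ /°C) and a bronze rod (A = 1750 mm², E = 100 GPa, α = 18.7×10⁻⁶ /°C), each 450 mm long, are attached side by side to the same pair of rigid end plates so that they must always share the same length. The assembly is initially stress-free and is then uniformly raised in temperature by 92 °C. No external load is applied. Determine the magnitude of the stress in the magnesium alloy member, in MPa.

The magnesium alloy has the larger α, so on heating it would change length more than the bronze if both were free. The rigid plates force a common final length, so the magnesium alloy is put into compression and the bronze into tension, with equal and opposite forces P (no external load).
Setting the final lengths equal and cancelling L: (α₁ − α₂)ΔT = P/(A₁E₁) + P/(A₂E₂).
|α₁ − α₂|·ΔT = 6.9×10⁻⁶ × 92 = 0.0006348.
1/(A₁E₁) + 1/(A₂E₂) = 1/(750×46×10³) + 1/(1750×100×10³) = 3.47×10⁻⁸ N⁻¹.
So P = 0.0006348 / 3.47×10⁻⁸ = 18.29 kN.
σ_{magnesium alloy} = P/A₁ = 18290/750 = 24.39 MPa, compressive.

σ ≈ 24.4 MPa (compressive)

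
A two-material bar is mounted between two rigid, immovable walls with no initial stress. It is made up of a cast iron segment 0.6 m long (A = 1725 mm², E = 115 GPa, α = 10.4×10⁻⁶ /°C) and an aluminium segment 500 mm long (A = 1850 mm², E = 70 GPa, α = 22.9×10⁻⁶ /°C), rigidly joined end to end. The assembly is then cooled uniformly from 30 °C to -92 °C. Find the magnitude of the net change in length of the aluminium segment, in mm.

|ΔL| ≈ 0.187 mm

Free thermal contraction of the whole bar: Σ αᵢΔT Lᵢ = 10.4×10⁻⁶×122×600 + 22.9×10⁻⁶×122×500 = 2.158 mm.
The rigid supports impose zero overall length change; the single axial force P common to all segments must satisfy P Σ Lᵢ/(AᵢEᵢ) = δ_free.
Σ Lᵢ/(AᵢEᵢ) = 600/(1725×115×10³) + 500/(1850×70×10³) = 6.886×10⁻⁶ mm/N.
So P = 2.158 / 6.886×10⁻⁶ = 313.4 kN, tensile.
For the aluminium segment, free thermal change = 22.9×10⁻⁶×122×500 = 1.397 mm and elastic change from P = 313400×500/(1850×70×10³) = 1.21 mm; these oppose, so the net change is 0.187 mm (segment shortens).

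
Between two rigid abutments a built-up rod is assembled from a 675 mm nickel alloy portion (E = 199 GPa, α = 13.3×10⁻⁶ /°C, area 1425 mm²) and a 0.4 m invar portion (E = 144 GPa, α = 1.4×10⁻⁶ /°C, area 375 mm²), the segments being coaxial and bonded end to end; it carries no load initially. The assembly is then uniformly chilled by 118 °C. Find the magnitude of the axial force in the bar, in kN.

If the supports were absent, the total length change would be Σ αᵢΔT Lᵢ = 13.3×10⁻⁶×118×675 + 1.4×10⁻⁶×118×400 = 1.125 mm.
The rigid supports impose zero overall length change; the single axial force P common to all segments must satisfy P Σ Lᵢ/(AᵢEᵢ) = δ_free.
Σ Lᵢ/(AᵢEᵢ) = 675/(1425×199×10³) + 400/(375×144×10³) = 9.788×10⁻⁶ mm/N.
So P = 1.125 / 9.788×10⁻⁶ = 115 kN, tensile.

P ≈ 115 kN (tensile)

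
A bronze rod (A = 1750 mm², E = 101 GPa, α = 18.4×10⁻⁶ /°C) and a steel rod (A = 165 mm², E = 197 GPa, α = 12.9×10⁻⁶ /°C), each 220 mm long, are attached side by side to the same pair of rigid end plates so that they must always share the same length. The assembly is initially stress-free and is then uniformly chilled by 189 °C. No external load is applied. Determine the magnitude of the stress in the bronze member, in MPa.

Both members must finish at the same length. With the larger α, the bronze tends to over-contract; the plates restrain it, putting the bronze in tension and the steel in compression. With no external load the two internal forces are equal and opposite, magnitude P.
Compatibility of the two members (thermal + elastic change equal): (α₁ − α₂)ΔT = P·[1/(A₁E₁) + 1/(A₂E₂)].
|α₁ − α₂|·ΔT = 5.5×10⁻⁶ × 189 = 0.001039.
1/(A₁E₁) + 1/(A₂E₂) = 1/(1750×101×10³) + 1/(165×197×10³) = 3.642×10⁻⁸ N⁻¹.
P = 0.001039 / 3.642×10⁻⁸ = 28540 N = 28.54 kN.
σ_{bronze} = P/A₁ = 28540/1750 = 16.31 MPa, tensile.

σ ≈ 16.3 MPa (tensile)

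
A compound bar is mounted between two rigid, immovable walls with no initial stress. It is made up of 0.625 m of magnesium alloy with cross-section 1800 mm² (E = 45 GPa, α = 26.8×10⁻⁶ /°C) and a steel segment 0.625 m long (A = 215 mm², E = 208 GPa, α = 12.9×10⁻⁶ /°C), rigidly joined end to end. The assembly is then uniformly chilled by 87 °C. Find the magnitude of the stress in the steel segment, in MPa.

With the walls removed the bar would change length by δ_free = Σ αᵢΔT Lᵢ = 26.8×10⁻⁶×87×625 + 12.9×10⁻⁶×87×625 = 2.159 mm.
The walls prevent any net length change, so an axial force P (same in every segment) develops. Compatibility: P · Σ Lᵢ/(AᵢEᵢ) = δ_free.
The series flexibility is Σ Lᵢ/(AᵢEᵢ) = 625/(1800×45×10³) + 625/(215×208×10³) = 2.169×10⁻⁵ mm/N.
So P = 2.159 / 2.169×10⁻⁵ = 99.52 kN, tensile.
σ_{steel} = P / A = 99520 / 215 = 462.9 MPa.

σ ≈ 463 MPa (tensile)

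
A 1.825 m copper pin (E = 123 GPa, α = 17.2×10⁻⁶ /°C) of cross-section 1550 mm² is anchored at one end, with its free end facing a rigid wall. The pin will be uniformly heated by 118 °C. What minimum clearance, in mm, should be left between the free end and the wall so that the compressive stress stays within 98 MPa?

With no wall the pin would lengthen by αΔT L = 17.2×10⁻⁶ × 118 × 1825 = 3.704 mm.
A stress of 98 MPa corresponds to the wall pushing the pin back by σL/E = 98×1825/(123×10³) = 1.454 mm.
So the gap has to take up the difference, g_min = δ_free − σL/E = 3.704 − 1.454 = 2.25 mm.

g ≈ 2.25 mm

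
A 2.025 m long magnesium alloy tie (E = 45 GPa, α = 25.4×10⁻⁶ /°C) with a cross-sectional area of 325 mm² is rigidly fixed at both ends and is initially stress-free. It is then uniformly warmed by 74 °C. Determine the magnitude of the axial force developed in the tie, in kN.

With zero net strain, σ = E·αΔT = 45 GPa × 25.4×10⁻⁶ × 74 = 84.58 MPa.
Axial force P = σA = 84.58 × 325 = 27490 N = 27.49 kN, compressive.

P ≈ 27.5 kN (compressive)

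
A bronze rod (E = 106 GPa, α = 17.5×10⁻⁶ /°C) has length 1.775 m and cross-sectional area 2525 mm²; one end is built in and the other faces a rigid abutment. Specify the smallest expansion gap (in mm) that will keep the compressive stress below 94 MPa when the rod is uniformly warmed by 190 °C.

g ≈ 4.33 mm

Free expansion if unrestrained: δ_free = αΔT L = 17.5×10⁻⁶ × 190 × 1775 = 5.902 mm.
A stress of 94 MPa corresponds to the wall pushing the rod back by σL/E = 94×1775/(106×10³) = 1.574 mm.
So the gap has to take up the difference, g_min = δ_free − σL/E = 5.902 − 1.574 = 4.328 mm.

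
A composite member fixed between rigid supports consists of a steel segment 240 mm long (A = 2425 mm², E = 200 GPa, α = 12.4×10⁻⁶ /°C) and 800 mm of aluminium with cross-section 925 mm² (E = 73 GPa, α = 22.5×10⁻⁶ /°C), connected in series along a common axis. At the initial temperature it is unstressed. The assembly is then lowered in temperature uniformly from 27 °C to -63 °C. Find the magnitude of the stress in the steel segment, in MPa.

With the walls removed the bar would change length by δ_free = Σ αᵢΔT Lᵢ = 12.4×10⁻⁶×90×240 + 22.5×10⁻⁶×90×800 = 1.888 mm.
Since the ends are fixed, an axial force P builds up, equal in every segment, with P · Σ Lᵢ/(AᵢEᵢ) = δ_free.
The series flexibility is Σ Lᵢ/(AᵢEᵢ) = 240/(2425×200×10³) + 800/(925×73×10³) = 1.234×10⁻⁵ mm/N.
So P = 1.888 / 1.234×10⁻⁵ = 153 kN, tensile.
σ_{steel} = P / A = 153000 / 2425 = 63.07 MPa.

σ ≈ 63.1 MPa (tensile)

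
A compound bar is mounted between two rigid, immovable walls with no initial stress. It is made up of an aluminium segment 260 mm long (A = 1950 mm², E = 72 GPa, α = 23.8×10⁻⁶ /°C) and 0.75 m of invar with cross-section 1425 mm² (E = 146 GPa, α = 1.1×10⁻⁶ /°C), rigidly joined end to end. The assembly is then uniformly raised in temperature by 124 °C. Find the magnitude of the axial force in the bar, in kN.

With the walls removed the bar would change length by δ_free = Σ αᵢΔT Lᵢ = 23.8×10⁻⁶×124×260 + 1.1×10⁻⁶×124×750 = 0.8696 mm.
The rigid supports impose zero overall length change; the single axial force P common to all segments must satisfy P Σ Lᵢ/(AᵢEᵢ) = δ_free.
The series flexibility is Σ Lᵢ/(AᵢEᵢ) = 260/(1950×72×10³) + 750/(1425×146×10³) = 5.457×10⁻⁶ mm/N.
So P = 0.8696 / 5.457×10⁻⁶ = 159.4 kN, compressive.

P ≈ 159 kN (compressive)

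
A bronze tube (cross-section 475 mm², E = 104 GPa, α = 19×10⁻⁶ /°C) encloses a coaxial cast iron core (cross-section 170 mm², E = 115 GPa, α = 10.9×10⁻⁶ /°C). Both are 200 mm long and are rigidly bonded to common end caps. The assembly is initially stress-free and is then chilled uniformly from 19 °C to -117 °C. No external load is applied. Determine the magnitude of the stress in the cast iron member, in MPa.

The bronze has the larger α, so on cooling it would change length more than the cast iron if both were free. The rigid plates force a common final length, so the bronze is put into tension and the cast iron into compression, with equal and opposite forces P (no external load).
Equating the net (thermal + elastic) strains gives |α₁ − α₂|·ΔT = P·[1/(A₁E₁) + 1/(A₂E₂)].
|α₁ − α₂|·ΔT = 8.1×10⁻⁶ × 136 = 0.001102.
1/(A₁E₁) + 1/(A₂E₂) = 1/(475×104×10³) + 1/(170×115×10³) = 7.139×10⁻⁸ N⁻¹.
P = 0.001102 / 7.139×10⁻⁸ = 15430 N = 15.43 kN.
σ_{cast iron} = P/A₂ = 15430/170 = 90.76 MPa, compressive.

σ ≈ 90.8 MPa (compressive)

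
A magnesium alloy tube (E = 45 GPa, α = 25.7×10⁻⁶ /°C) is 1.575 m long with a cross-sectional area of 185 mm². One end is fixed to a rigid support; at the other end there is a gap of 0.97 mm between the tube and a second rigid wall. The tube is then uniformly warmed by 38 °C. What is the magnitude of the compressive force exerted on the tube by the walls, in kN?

Unrestrained expansion: δ_free = αΔT L = 25.7×10⁻⁶ × 38 × 1575 = 1.538 mm.
This exceeds the 0.97 mm gap, so the wall pushes back. The portion of expansion that must be recovered elastically is δ_free − gap = 1.538 − 0.97 = 0.5681 mm.
So σ = E(δ_free − g)/L = 45×10³ × 0.5681/1575 = 16.23 MPa.
Force on the wall = σA = 16.23 × 185 mm² = 3.003 kN.

P ≈ 3 kN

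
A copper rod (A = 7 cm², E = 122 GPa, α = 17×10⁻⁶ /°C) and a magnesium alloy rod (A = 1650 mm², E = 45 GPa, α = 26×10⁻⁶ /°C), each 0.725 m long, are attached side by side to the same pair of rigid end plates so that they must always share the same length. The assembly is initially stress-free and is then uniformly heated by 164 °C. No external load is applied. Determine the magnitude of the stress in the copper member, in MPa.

σ ≈ 83.7 MPa (tensile)

Equilibrium of a rigid end plate with no external load gives equal and opposite internal forces ±P in the two members. Since α_{magnesium alloy} > α_{copper}, heating drives the magnesium alloy into compression and the copper into tension.
Setting the final lengths equal and cancelling L: (α₁ − α₂)ΔT = P/(A₁E₁) + P/(A₂E₂).
|α₁ − α₂|·ΔT = 9×10⁻⁶ × 164 = 0.001476.
1/(A₁E₁) + 1/(A₂E₂) = 1/(700×122×10³) + 1/(1650×45×10³) = 2.518×10⁻⁸ N⁻¹.
P = 0.001476 / 2.518×10⁻⁸ = 58620 N = 58.62 kN.
σ_{copper} = P/A₁ = 58620/700 = 83.75 MPa, tensile.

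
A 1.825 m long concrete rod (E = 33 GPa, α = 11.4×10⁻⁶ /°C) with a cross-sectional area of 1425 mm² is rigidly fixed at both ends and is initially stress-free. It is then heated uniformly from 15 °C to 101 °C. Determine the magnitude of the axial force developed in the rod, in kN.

Full restraint means ε = 0, so the stress is σ = EαΔT = 33×10³ × 11.4×10⁻⁶ × 86 = 32.35 MPa.
Axial force P = σA = 32.35 × 1425 = 46100 N = 46.1 kN, compressive.

P ≈ 46.1 kN (compressive)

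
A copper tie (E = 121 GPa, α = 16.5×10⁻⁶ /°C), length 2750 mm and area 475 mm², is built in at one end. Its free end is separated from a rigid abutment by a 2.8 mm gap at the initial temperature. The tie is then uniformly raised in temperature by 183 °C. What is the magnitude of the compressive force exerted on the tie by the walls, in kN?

P ≈ 115 kN

If the wall were absent the tie would grow by αΔT L = 16.5×10⁻⁶ × 183 × 2750 = 8.304 mm.
The gap closes (δ_free > 2.8 mm) and the wall then resists a further 8.304 − 2.8 = 5.504 mm of expansion.
Compatibility: PL/(AE) = 5.504 mm, so σ = P/A = E × (5.504/2750) = 242.2 MPa.
P = σA = 242.2 × 475 = 115 kN.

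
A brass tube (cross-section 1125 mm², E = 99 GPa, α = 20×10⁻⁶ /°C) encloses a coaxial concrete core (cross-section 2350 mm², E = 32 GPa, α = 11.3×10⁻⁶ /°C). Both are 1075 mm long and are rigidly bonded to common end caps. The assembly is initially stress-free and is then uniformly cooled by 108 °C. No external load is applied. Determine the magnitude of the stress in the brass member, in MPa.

Both members must finish at the same length. With the larger α, the brass tends to over-contract; the plates restrain it, putting the brass in tension and the concrete in compression. With no external load the two internal forces are equal and opposite, magnitude P.
Setting the final lengths equal and cancelling L: (α₁ − α₂)ΔT = P/(A₁E₁) + P/(A₂E₂).
|α₁ − α₂|·ΔT = 8.7×10⁻⁶ × 108 = 0.0009396.
1/(A₁E₁) + 1/(A₂E₂) = 1/(1125×99×10³) + 1/(2350×32×10³) = 2.228×10⁻⁸ N⁻¹.
So P = 0.0009396 / 2.228×10⁻⁸ = 42.18 kN.
σ_{brass} = P/A₁ = 42180/1125 = 37.49 MPa, tensile.

σ ≈ 37.5 MPa (tensile)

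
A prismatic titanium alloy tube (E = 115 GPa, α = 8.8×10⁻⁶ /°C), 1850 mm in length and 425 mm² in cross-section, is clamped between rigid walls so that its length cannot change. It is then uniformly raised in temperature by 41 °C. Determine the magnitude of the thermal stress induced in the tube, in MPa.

Because both ends are immovable the net strain is zero, and the suppressed thermal strain is αΔT = 8.8×10⁻⁶ × 41 = 360.8×10⁻⁶.
Hence σ = E·αΔT = 115×10³ × 360.8×10⁻⁶ = 41.49 MPa, compressive.

σ ≈ 41.5 MPa (compressive)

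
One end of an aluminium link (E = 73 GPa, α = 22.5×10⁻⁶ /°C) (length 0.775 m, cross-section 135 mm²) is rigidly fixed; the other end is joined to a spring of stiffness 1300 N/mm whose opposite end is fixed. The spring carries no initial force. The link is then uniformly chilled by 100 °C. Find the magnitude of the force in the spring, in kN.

If the spring were absent the link would shorten by αΔT L = 22.5×10⁻⁶ × 100 × 775 = 1.744 mm.
With a force P in the spring, the elastic change of the link is PL/(AE) and that of the spring is P/k; compatibility requires their sum to equal δ_free.
So P = δ_free / [L/(AE) + 1/k] = 1.744 / [ 775/(135×73×10³) + 1/(1300) ].
P = 1.744 / 0.0008479 = 2057 N.

P ≈ 2.06 kN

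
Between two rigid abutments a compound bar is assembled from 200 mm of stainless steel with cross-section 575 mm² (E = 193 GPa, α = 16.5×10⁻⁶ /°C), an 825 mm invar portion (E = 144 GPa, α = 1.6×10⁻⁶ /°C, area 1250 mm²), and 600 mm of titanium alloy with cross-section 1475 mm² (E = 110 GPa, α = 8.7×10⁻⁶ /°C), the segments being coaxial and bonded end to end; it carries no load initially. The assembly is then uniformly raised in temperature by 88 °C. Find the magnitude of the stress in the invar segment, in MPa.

Free thermal expansion of the whole bar: Σ αᵢΔT Lᵢ = 16.5×10⁻⁶×88×200 + 1.6×10⁻⁶×88×825 + 8.7×10⁻⁶×88×600 = 0.8659 mm.
The rigid supports impose zero overall length change; the single axial force P common to all segments must satisfy P Σ Lᵢ/(AᵢEᵢ) = δ_free.
The series flexibility is Σ Lᵢ/(AᵢEᵢ) = 200/(575×193×10³) + 825/(1250×144×10³) + 600/(1475×110×10³) = 1.008×10⁻⁵ mm/N.
P = 0.8659 / 1.008×10⁻⁵ = 85870 N = 85.87 kN, compressive.
σ_{invar} = P / A = 85870 / 1250 = 68.7 MPa.

σ ≈ 68.7 MPa (compressive)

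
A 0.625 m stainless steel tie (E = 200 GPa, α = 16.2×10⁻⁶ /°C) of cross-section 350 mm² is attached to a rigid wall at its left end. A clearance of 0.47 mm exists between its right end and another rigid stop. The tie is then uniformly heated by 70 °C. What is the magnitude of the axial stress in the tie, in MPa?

σ ≈ 76.4 MPa (compressive)

Free thermal elongation = αΔT L = 16.2×10⁻⁶ × 70 × 625 = 0.7087 mm.
This exceeds the 0.47 mm gap, so the wall pushes back. The portion of expansion that must be recovered elastically is δ_free − gap = 0.7087 − 0.47 = 0.2387 mm.
So σ = E(δ_free − g)/L = 200×10³ × 0.2387/625 = 76.4 MPa.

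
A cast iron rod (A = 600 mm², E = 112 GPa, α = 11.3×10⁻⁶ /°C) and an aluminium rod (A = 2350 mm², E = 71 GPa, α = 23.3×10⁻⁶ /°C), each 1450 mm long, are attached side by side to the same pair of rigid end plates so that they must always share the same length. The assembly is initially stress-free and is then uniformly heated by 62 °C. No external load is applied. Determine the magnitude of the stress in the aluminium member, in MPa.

σ ≈ 15.2 MPa (compressive)

Equilibrium of a rigid end plate with no external load gives equal and opposite internal forces ±P in the two members. Since α_{aluminium} > α_{cast iron}, heating drives the aluminium into compression and the cast iron into tension.
Compatibility of the two members (thermal + elastic change equal): (α₁ − α₂)ΔT = P·[1/(A₁E₁) + 1/(A₂E₂)].
|α₁ − α₂|·ΔT = 12×10⁻⁶ × 62 = 0.000744.
1/(A₁E₁) + 1/(A₂E₂) = 1/(600×112×10³) + 1/(2350×71×10³) = 2.087×10⁻⁸ N⁻¹.
So P = 0.000744 / 2.087×10⁻⁸ = 35.64 kN.
σ_{aluminium} = P/A₂ = 35640/2350 = 15.17 MPa, compressive.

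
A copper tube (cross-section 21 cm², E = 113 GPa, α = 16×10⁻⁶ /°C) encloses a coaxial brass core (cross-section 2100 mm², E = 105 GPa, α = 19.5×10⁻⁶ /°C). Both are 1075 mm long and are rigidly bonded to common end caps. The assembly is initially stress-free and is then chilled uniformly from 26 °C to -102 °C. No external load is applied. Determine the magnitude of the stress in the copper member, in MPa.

The brass has the larger α, so on cooling it would change length more than the copper if both were free. The rigid plates force a common final length, so the brass is put into tension and the copper into compression, with equal and opposite forces P (no external load).
Equating the net (thermal + elastic) strains gives |α₁ − α₂|·ΔT = P·[1/(A₁E₁) + 1/(A₂E₂)].
|α₁ − α₂|·ΔT = 3.5×10⁻⁶ × 128 = 0.000448.
1/(A₁E₁) + 1/(A₂E₂) = 1/(2100×113×10³) + 1/(2100×105×10³) = 8.749×10⁻⁹ N⁻¹.
So P = 0.000448 / 8.749×10⁻⁹ = 51.2 kN.
σ_{copper} = P/A₁ = 51200/2100 = 24.38 MPa, compressive.

σ ≈ 24.4 MPa (compressive)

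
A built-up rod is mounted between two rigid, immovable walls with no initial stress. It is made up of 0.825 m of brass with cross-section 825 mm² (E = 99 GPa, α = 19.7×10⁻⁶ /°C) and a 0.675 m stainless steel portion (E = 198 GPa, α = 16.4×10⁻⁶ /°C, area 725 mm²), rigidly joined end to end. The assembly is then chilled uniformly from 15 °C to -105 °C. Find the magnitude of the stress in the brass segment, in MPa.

Free thermal contraction of the whole bar: Σ αᵢΔT Lᵢ = 19.7×10⁻⁶×120×825 + 16.4×10⁻⁶×120×675 = 3.279 mm.
The rigid supports impose zero overall length change; the single axial force P common to all segments must satisfy P Σ Lᵢ/(AᵢEᵢ) = δ_free.
The series flexibility is Σ Lᵢ/(AᵢEᵢ) = 825/(825×99×10³) + 675/(725×198×10³) = 1.48×10⁻⁵ mm/N.
So P = 3.279 / 1.48×10⁻⁵ = 221.5 kN, tensile.
σ_{brass} = P / A = 221500 / 825 = 268.5 MPa.

σ ≈ 268 MPa (tensile)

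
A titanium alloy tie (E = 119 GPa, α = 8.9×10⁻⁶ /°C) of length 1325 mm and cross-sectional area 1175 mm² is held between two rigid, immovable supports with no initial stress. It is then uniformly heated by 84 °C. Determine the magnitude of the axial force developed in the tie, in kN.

P ≈ 105 kN (compressive)

Full restraint means ε = 0, so the stress is σ = EαΔT = 119×10³ × 8.9×10⁻⁶ × 84 = 88.96 MPa.
Then P = σA = 88.96 × 1175 mm² = 104.5 kN, compressive.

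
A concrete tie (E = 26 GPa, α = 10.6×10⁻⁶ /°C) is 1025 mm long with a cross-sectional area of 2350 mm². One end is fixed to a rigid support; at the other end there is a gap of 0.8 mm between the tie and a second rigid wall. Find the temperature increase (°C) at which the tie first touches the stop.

ΔT ≈ 73.6 °C

The gap closes when αΔT L = 0.8 mm, since the tie is still unstressed at that instant.
ΔT = 0.8 / (10.6×10⁻⁶ × 1025) = 73.63 °C.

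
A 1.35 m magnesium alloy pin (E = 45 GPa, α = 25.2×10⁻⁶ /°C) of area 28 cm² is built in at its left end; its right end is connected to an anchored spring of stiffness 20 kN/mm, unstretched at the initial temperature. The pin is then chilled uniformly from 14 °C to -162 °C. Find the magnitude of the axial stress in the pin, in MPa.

σ ≈ 35.2 MPa (tensile)

If the spring were absent the pin would shorten by αΔT L = 25.2×10⁻⁶ × 176 × 1350 = 5.988 mm.
Let P be the tensile force in the spring. The pin extends elastically by PL/(AE) and the spring stretches by P/k; together these equal δ_free.
So P = δ_free / [L/(AE) + 1/k] = 5.988 / [ 1350/(2800×45×10³) + 1/(20×10³) ].
P = 5.988 / 6.071×10⁻⁵ = 98620 N.
σ = P/A = 98620/2800 = 35.22 MPa.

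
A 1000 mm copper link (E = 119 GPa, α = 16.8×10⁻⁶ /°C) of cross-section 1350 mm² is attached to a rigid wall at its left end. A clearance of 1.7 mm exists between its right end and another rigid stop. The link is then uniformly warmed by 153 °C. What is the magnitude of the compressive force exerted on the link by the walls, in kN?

P ≈ 140 kN

If the wall were absent the link would grow by αΔT L = 16.8×10⁻⁶ × 153 × 1000 = 2.57 mm.
This exceeds the 1.7 mm gap, so the wall pushes back. The portion of expansion that must be recovered elastically is δ_free − gap = 2.57 − 1.7 = 0.8704 mm.
So σ = E(δ_free − g)/L = 119×10³ × 0.8704/1000 = 103.6 MPa.
Force on the wall = σA = 103.6 × 1350 mm² = 139.8 kN.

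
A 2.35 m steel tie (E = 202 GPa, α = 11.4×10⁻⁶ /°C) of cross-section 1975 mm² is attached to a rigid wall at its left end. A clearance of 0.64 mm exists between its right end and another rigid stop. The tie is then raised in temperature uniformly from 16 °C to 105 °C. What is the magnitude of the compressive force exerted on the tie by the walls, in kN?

P ≈ 296 kN

If the wall were absent the tie would grow by αΔT L = 11.4×10⁻⁶ × 89 × 2350 = 2.384 mm.
This exceeds the 0.64 mm gap, so the wall pushes back. The portion of expansion that must be recovered elastically is δ_free − gap = 2.384 − 0.64 = 1.744 mm.
Compatibility: PL/(AE) = 1.744 mm, so σ = P/A = E × (1.744/2350) = 149.9 MPa.
Force on the wall = σA = 149.9 × 1975 mm² = 296.1 kN.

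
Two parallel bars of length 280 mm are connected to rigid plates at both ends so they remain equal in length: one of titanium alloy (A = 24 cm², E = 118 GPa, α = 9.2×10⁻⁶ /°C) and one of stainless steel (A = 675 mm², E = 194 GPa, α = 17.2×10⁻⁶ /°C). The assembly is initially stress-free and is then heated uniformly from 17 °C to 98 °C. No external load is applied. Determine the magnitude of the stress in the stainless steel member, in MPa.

σ ≈ 86 MPa (compressive)

The stainless steel has the larger α, so on heating it would change length more than the titanium alloy if both were free. The rigid plates force a common final length, so the stainless steel is put into compression and the titanium alloy into tension, with equal and opposite forces P (no external load).
Compatibility of the two members (thermal + elastic change equal): (α₁ − α₂)ΔT = P·[1/(A₁E₁) + 1/(A₂E₂)].
|α₁ − α₂|·ΔT = 8×10⁻⁶ × 81 = 0.000648.
1/(A₁E₁) + 1/(A₂E₂) = 1/(2400×118×10³) + 1/(675×194×10³) = 1.117×10⁻⁸ N⁻¹.
P = 0.000648 / 1.117×10⁻⁸ = 58030 N = 58.03 kN.
σ_{stainless steel} = P/A₂ = 58030/675 = 85.96 MPa, compressive.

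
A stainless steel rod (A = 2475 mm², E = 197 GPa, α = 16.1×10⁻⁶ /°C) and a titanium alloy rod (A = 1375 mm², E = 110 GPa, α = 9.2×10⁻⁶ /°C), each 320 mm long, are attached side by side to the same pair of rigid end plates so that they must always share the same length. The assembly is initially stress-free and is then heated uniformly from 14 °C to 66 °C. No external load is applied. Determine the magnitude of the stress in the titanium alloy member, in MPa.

σ ≈ 30.1 MPa (tensile)

Both members must finish at the same length. With the larger α, the stainless steel tends to over-expand; the plates restrain it, putting the stainless steel in compression and the titanium alloy in tension. With no external load the two internal forces are equal and opposite, magnitude P.
Equating the net (thermal + elastic) strains gives |α₁ − α₂|·ΔT = P·[1/(A₁E₁) + 1/(A₂E₂)].
|α₁ − α₂|·ΔT = 6.9×10⁻⁶ × 52 = 0.0003588.
1/(A₁E₁) + 1/(A₂E₂) = 1/(2475×197×10³) + 1/(1375×110×10³) = 8.663×10⁻⁹ N⁻¹.
P = 0.0003588 / 8.663×10⁻⁹ = 41420 N = 41.42 kN.
σ_{titanium alloy} = P/A₂ = 41420/1375 = 30.12 MPa, tensile.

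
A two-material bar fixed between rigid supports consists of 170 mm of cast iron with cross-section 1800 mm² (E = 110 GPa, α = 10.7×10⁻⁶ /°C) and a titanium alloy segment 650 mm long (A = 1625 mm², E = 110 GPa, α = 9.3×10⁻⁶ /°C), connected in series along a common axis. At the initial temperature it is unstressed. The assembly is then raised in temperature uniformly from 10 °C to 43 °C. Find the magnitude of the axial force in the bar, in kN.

Free thermal expansion of the whole bar: Σ αᵢΔT Lᵢ = 10.7×10⁻⁶×33×170 + 9.3×10⁻⁶×33×650 = 0.2595 mm.
Since the ends are fixed, an axial force P builds up, equal in every segment, with P · Σ Lᵢ/(AᵢEᵢ) = δ_free.
Σ Lᵢ/(AᵢEᵢ) = 170/(1800×110×10³) + 650/(1625×110×10³) = 4.495×10⁻⁶ mm/N.
So P = 0.2595 / 4.495×10⁻⁶ = 57.73 kN, compressive.

P ≈ 57.7 kN (compressive)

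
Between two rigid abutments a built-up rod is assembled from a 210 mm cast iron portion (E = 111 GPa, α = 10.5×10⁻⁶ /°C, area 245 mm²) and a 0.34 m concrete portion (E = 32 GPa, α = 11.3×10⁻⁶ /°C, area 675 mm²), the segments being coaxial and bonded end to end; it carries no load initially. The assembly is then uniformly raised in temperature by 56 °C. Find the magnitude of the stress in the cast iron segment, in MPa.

σ ≈ 58.9 MPa (compressive)

With the walls removed the bar would change length by δ_free = Σ αᵢΔT Lᵢ = 10.5×10⁻⁶×56×210 + 11.3×10⁻⁶×56×340 = 0.3386 mm.
Since the ends are fixed, an axial force P builds up, equal in every segment, with P · Σ Lᵢ/(AᵢEᵢ) = δ_free.
Σ Lᵢ/(AᵢEᵢ) = 210/(245×111×10³) + 340/(675×32×10³) = 2.346×10⁻⁵ mm/N.
Hence P = δ_free / Σ(L/AE) = 0.3386/2.346×10⁻⁵ = 14.43 kN (compressive).
σ_{cast iron} = P / A = 14430 / 245 = 58.91 MPa.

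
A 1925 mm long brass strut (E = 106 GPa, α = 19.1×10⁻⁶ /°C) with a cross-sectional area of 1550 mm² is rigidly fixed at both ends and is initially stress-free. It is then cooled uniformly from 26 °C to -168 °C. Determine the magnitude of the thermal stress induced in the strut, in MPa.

σ ≈ 393 MPa (tensile)

With length fixed, the mechanical strain must cancel the thermal strain αΔT = 19.1×10⁻⁶ × 194 = 3705.4×10⁻⁶.
σ = EαΔT = 106×10³ × 19.1×10⁻⁶ × 194 = 392.8 MPa (tensile; the strut is trying to contract).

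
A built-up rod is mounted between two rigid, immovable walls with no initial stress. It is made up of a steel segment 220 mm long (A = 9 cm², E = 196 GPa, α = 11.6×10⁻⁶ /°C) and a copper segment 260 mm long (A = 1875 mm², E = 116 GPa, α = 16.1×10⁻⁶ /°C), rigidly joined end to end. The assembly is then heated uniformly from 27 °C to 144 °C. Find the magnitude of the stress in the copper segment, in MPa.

Free thermal expansion of the whole bar: Σ αᵢΔT Lᵢ = 11.6×10⁻⁶×117×220 + 16.1×10⁻⁶×117×260 = 0.7883 mm.
The walls prevent any net length change, so an axial force P (same in every segment) develops. Compatibility: P · Σ Lᵢ/(AᵢEᵢ) = δ_free.
Σ Lᵢ/(AᵢEᵢ) = 220/(900×196×10³) + 260/(1875×116×10³) = 2.443×10⁻⁶ mm/N.
P = 0.7883 / 2.443×10⁻⁶ = 322800 N = 322.8 kN, compressive.
σ_{copper} = P / A = 322800 / 1875 = 172.1 MPa.

σ ≈ 172 MPa (compressive)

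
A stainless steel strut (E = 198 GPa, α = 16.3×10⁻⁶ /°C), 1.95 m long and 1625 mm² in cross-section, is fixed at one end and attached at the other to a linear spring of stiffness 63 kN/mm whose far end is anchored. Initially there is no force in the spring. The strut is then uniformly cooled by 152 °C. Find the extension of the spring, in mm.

δ ≈ 3.5 mm

If the spring were absent the strut would shorten by αΔT L = 16.3×10⁻⁶ × 152 × 1950 = 4.831 mm.
With a force P in the spring, the elastic change of the strut is PL/(AE) and that of the spring is P/k; compatibility requires their sum to equal δ_free.
So P = δ_free / [L/(AE) + 1/k] = 4.831 / [ 1950/(1625×198×10³) + 1/(63×10³) ].
P = 4.831 / 2.193×10⁻⁵ = 220300 N.
Spring extension = P/k = 220300/(63×10³) = 3.496 mm.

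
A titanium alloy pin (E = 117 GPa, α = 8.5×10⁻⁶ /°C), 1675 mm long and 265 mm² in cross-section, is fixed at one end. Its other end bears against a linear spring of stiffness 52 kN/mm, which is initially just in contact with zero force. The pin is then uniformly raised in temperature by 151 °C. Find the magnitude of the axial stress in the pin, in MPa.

The unrestrained thermal change is αΔT L = 8.5×10⁻⁶ × 151 × 1675 = 2.15 mm.
Let P be the compressive force at the spring. The pin shortens elastically by PL/(AE) and the spring compresses by P/k; together these equal δ_free.
So P = δ_free / [L/(AE) + 1/k] = 2.15 / [ 1675/(265×117×10³) + 1/(52×10³) ].
P = 2.15 / 7.325×10⁻⁵ = 29350 N.
σ = P/A = 29350/265 = 110.7 MPa.

σ ≈ 111 MPa (compressive)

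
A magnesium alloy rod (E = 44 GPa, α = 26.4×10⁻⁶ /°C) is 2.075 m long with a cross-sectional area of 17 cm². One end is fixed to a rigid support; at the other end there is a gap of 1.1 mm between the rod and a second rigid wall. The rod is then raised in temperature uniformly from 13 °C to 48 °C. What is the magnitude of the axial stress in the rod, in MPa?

Free thermal elongation = αΔT L = 26.4×10⁻⁶ × 35 × 2075 = 1.917 mm.
This exceeds the 1.1 mm gap, so the wall pushes back. The portion of expansion that must be recovered elastically is δ_free − gap = 1.917 − 1.1 = 0.8173 mm.
Compatibility: PL/(AE) = 0.8173 mm, so σ = P/A = E × (0.8173/2075) = 17.33 MPa.

σ ≈ 17.3 MPa (compressive)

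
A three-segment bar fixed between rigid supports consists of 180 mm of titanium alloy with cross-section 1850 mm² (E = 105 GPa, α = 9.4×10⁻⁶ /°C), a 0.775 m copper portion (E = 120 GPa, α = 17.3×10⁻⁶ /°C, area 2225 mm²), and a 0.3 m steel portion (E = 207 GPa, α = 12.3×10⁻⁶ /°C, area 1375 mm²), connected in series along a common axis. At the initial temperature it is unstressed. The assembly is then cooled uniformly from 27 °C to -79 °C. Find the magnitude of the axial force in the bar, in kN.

With the walls removed the bar would change length by δ_free = Σ αᵢΔT Lᵢ = 9.4×10⁻⁶×106×180 + 17.3×10⁻⁶×106×775 + 12.3×10⁻⁶×106×300 = 1.992 mm.
The rigid supports impose zero overall length change; the single axial force P common to all segments must satisfy P Σ Lᵢ/(AᵢEᵢ) = δ_free.
Σ Lᵢ/(AᵢEᵢ) = 180/(1850×105×10³) + 775/(2225×120×10³) + 300/(1375×207×10³) = 4.883×10⁻⁶ mm/N.
Hence P = δ_free / Σ(L/AE) = 1.992/4.883×10⁻⁶ = 407.9 kN (tensile).

P ≈ 408 kN (tensile)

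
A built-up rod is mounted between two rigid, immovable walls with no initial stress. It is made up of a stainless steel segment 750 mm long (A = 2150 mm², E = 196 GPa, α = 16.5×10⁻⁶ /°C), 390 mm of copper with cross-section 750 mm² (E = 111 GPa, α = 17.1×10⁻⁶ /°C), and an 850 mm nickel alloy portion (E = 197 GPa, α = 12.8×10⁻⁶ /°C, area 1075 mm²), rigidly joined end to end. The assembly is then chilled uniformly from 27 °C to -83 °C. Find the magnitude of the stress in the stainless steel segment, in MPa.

σ ≈ 146 MPa (tensile)

If the supports were absent, the total length change would be Σ αᵢΔT Lᵢ = 16.5×10⁻⁶×110×750 + 17.1×10⁻⁶×110×390 + 12.8×10⁻⁶×110×850 = 3.292 mm.
Since the ends are fixed, an axial force P builds up, equal in every segment, with P · Σ Lᵢ/(AᵢEᵢ) = δ_free.
Σ Lᵢ/(AᵢEᵢ) = 750/(2150×196×10³) + 390/(750×111×10³) + 850/(1075×197×10³) = 1.048×10⁻⁵ mm/N.
P = 3.292 / 1.048×10⁻⁵ = 314100 N = 314.1 kN, tensile.
σ_{stainless steel} = P / A = 314100 / 2150 = 146.1 MPa.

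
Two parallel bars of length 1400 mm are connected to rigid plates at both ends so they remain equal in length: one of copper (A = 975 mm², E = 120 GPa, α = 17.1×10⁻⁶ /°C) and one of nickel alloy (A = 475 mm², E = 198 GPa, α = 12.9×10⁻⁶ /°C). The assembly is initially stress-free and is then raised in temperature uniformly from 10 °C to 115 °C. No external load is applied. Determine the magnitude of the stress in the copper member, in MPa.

σ ≈ 23.6 MPa (compressive)

The copper has the larger α, so on heating it would change length more than the nickel alloy if both were free. The rigid plates force a common final length, so the copper is put into compression and the nickel alloy into tension, with equal and opposite forces P (no external load).
Setting the final lengths equal and cancelling L: (α₁ − α₂)ΔT = P/(A₁E₁) + P/(A₂E₂).
|α₁ − α₂|·ΔT = 4.2×10⁻⁶ × 105 = 0.000441.
1/(A₁E₁) + 1/(A₂E₂) = 1/(975×120×10³) + 1/(475×198×10³) = 1.918×10⁻⁸ N⁻¹.
So P = 0.000441 / 1.918×10⁻⁸ = 22.99 kN.
σ_{copper} = P/A₁ = 22990/975 = 23.58 MPa, compressive.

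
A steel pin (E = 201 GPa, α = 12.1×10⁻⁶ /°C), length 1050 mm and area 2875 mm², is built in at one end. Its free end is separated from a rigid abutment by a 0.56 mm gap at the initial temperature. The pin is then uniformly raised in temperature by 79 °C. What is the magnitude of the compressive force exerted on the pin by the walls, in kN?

P ≈ 244 kN

If the wall were absent the pin would grow by αΔT L = 12.1×10⁻⁶ × 79 × 1050 = 1.004 mm.
After closing the 0.56 mm clearance, 1.004 − 0.56 = 0.4437 mm of expansion remains to be suppressed by the wall.
That suppressed elongation corresponds to σ = E·Δ/L = 201×10³ × 0.4437/1050 = 84.94 MPa.
Force on the wall = σA = 84.94 × 2875 mm² = 244.2 kN.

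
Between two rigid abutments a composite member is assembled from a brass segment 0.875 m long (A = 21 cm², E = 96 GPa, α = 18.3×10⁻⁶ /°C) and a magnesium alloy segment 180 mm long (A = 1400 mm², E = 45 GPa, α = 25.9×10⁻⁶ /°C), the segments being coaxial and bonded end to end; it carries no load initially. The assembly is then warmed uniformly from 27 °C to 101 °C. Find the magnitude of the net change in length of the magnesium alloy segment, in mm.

|ΔL| ≈ 0.262 mm

Free thermal expansion of the whole bar: Σ αᵢΔT Lᵢ = 18.3×10⁻⁶×74×875 + 25.9×10⁻⁶×74×180 = 1.53 mm.
The rigid supports impose zero overall length change; the single axial force P common to all segments must satisfy P Σ Lᵢ/(AᵢEᵢ) = δ_free.
Σ Lᵢ/(AᵢEᵢ) = 875/(2100×96×10³) + 180/(1400×45×10³) = 7.197×10⁻⁶ mm/N.
So P = 1.53 / 7.197×10⁻⁶ = 212.6 kN, compressive.
For the magnesium alloy segment, free thermal change = 25.9×10⁻⁶×74×180 = 0.345 mm and elastic change from P = 212600×180/(1400×45×10³) = 0.6073 mm; these oppose, so the net change is 0.262 mm (segment shortens).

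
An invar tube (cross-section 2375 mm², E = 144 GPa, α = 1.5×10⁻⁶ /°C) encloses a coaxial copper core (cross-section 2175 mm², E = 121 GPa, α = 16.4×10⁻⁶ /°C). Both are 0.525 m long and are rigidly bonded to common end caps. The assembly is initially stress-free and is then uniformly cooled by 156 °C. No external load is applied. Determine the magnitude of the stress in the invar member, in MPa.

Equilibrium of a rigid end plate with no external load gives equal and opposite internal forces ±P in the two members. Since α_{copper} > α_{invar}, cooling drives the copper into tension and the invar into compression.
Compatibility of the two members (thermal + elastic change equal): (α₁ − α₂)ΔT = P·[1/(A₁E₁) + 1/(A₂E₂)].
|α₁ − α₂|·ΔT = 14.9×10⁻⁶ × 156 = 0.002324.
1/(A₁E₁) + 1/(A₂E₂) = 1/(2375×144×10³) + 1/(2175×121×10³) = 6.724×10⁻⁹ N⁻¹.
So P = 0.002324 / 6.724×10⁻⁹ = 345.7 kN.
σ_{invar} = P/A₁ = 345700/2375 = 145.6 MPa, compressive.

σ ≈ 146 MPa (compressive)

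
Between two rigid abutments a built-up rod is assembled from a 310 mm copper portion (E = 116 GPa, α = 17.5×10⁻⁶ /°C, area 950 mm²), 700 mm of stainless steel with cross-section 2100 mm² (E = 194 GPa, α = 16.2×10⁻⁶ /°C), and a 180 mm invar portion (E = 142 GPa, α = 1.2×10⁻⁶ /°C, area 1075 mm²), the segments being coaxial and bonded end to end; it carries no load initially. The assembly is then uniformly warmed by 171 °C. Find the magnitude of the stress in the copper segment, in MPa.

σ ≈ 535 MPa (compressive)

With the walls removed the bar would change length by δ_free = Σ αᵢΔT Lᵢ = 17.5×10⁻⁶×171×310 + 16.2×10⁻⁶×171×700 + 1.2×10⁻⁶×171×180 = 2.904 mm.
The rigid supports impose zero overall length change; the single axial force P common to all segments must satisfy P Σ Lᵢ/(AᵢEᵢ) = δ_free.
Σ Lᵢ/(AᵢEᵢ) = 310/(950×116×10³) + 700/(2100×194×10³) + 180/(1075×142×10³) = 5.71×10⁻⁶ mm/N.
Hence P = δ_free / Σ(L/AE) = 2.904/5.71×10⁻⁶ = 508.5 kN (compressive).
σ_{copper} = P / A = 508500 / 950 = 535.3 MPa.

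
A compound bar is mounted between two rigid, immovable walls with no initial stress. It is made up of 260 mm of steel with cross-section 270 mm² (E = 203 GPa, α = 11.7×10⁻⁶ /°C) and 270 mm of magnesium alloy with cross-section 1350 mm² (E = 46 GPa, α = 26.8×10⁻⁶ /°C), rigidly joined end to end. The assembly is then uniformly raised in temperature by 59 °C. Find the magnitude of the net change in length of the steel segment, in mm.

Free thermal expansion of the whole bar: Σ αᵢΔT Lᵢ = 11.7×10⁻⁶×59×260 + 26.8×10⁻⁶×59×270 = 0.6064 mm.
The rigid supports impose zero overall length change; the single axial force P common to all segments must satisfy P Σ Lᵢ/(AᵢEᵢ) = δ_free.
The series flexibility is Σ Lᵢ/(AᵢEᵢ) = 260/(270×203×10³) + 270/(1350×46×10³) = 9.091×10⁻⁶ mm/N.
So P = 0.6064 / 9.091×10⁻⁶ = 66.7 kN, compressive.
For the steel segment, free thermal change = 11.7×10⁻⁶×59×260 = 0.1795 mm and elastic change from P = 66700×260/(270×203×10³) = 0.3164 mm; these oppose, so the net change is 0.137 mm (segment shortens).

|ΔL| ≈ 0.137 mm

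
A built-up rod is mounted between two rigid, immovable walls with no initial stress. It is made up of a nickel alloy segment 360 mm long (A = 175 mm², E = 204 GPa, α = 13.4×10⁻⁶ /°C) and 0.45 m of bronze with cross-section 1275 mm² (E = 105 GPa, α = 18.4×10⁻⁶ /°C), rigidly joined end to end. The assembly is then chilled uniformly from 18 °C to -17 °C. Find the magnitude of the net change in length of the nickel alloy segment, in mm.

|ΔL| ≈ 0.175 mm

Free thermal contraction of the whole bar: Σ αᵢΔT Lᵢ = 13.4×10⁻⁶×35×360 + 18.4×10⁻⁶×35×450 = 0.4586 mm.
The rigid supports impose zero overall length change; the single axial force P common to all segments must satisfy P Σ Lᵢ/(AᵢEᵢ) = δ_free.
The series flexibility is Σ Lᵢ/(AᵢEᵢ) = 360/(175×204×10³) + 450/(1275×105×10³) = 1.345×10⁻⁵ mm/N.
So P = 0.4586 / 1.345×10⁻⁵ = 34.11 kN, tensile.
For the nickel alloy segment, free thermal change = 13.4×10⁻⁶×35×360 = 0.1688 mm and elastic change from P = 34110×360/(175×204×10³) = 0.344 mm; these oppose, so the net change is 0.175 mm (segment lengthens).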